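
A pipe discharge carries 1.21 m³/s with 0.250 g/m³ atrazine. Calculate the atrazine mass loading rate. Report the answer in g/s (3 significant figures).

0.302 g/s

Mass flux = Q·C = 1.21 m³/s × 0.25 g/m³ = 0.3025 g/s.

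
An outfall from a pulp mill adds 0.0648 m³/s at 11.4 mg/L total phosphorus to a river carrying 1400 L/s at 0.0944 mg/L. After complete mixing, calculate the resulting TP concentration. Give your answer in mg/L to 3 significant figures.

1400 L/s = 1.4 m³/s.
Flow-weighted mixing gives C = (0.0648·11.4 + 1.4·0.0944) / (0.0648 + 1.4) = 0.8709/1.465 = 0.5945 mg/L.

0.595 mg/L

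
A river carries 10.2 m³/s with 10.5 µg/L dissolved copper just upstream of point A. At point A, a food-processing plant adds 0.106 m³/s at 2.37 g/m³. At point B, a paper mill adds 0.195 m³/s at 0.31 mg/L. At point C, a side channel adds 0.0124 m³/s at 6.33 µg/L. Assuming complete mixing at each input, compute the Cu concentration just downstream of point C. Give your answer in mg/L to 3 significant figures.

0.0398 mg/L

10.5 µg/L = 0.0105 mg/L.
After input A: C = (10.2·0.0105 + 0.106·2.37) / 10.31 = 0.03477 mg/L.
After input B: C = (10.31·0.03477 + 0.195·0.31) / 10.5 = 0.03988 mg/L.
6.33 µg/L = 0.00633 mg/L.
After input C: C = (10.5·0.03988 + 0.0124·0.00633) / 10.51 = 0.03984 mg/L.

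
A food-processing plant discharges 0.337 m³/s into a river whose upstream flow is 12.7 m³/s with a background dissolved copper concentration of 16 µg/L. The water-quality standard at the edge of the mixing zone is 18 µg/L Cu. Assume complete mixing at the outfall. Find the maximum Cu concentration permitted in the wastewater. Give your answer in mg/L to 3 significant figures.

0.0934 mg/L

16 µg/L = 0.016 mg/L.
18 µg/L = 0.018 mg/L.
Mass balance: 0.018·13.04 = 0.337·Cₑ + 12.7·0.016.
Cₑ = (0.2347 − 0.2032) / 0.337 = 0.09337 mg/L.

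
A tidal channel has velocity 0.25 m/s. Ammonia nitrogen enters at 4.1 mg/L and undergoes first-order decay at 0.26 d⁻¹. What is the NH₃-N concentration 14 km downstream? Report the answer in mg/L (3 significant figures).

3.46 mg/L

Travel time t = 14 km / 0.25 m/s = 1.4e+04/0.25 = 5.6e+04 s = 0.6481 d.
First-order decay: C = 4.1·exp(−0.26·0.6481) = 4.1·0.8449 = 3.464 mg/L.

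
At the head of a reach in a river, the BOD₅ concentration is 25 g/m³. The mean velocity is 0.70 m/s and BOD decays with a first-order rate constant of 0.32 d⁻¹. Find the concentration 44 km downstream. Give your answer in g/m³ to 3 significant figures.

19.8 g/m³

Travel time t = 44 km / 0.70 m/s = 4.4e+04/0.70 = 6.286e+04 s = 0.7275 d.
First-order decay: C = 25·exp(−0.32·0.7275) = 25·0.7923 = 19.81 g/m³.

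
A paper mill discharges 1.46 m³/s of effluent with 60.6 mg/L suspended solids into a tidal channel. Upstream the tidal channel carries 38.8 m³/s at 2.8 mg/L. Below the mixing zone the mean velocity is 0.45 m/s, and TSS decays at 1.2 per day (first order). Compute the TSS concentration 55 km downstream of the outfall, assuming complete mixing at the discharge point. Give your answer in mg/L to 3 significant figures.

After complete mixing, C₀ = (1.46·60.6 + 38.8·2.8) / 40.26 = 4.896 mg/L.
Travel time t = 5.5e+04 m / 0.45 m/s = 1.222e+05 s = 1.415 d.
C = 4.896·exp(−1.2·1.415) = 4.896·0.1831 = 0.8966 mg/L.

0.897 mg/L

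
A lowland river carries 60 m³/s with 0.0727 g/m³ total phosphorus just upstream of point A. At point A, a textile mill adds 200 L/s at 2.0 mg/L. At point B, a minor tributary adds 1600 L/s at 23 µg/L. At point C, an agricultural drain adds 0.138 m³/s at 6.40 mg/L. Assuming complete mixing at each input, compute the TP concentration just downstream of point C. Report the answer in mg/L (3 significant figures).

0.0917 mg/L

200 L/s = 0.2 m³/s.
After input A: C = (60·0.0727 + 0.2·2) / 60.2 = 0.0791 mg/L.
1600 L/s = 1.6 m³/s.
23 µg/L = 0.023 mg/L.
After input B: C = (60.2·0.0791 + 1.6·0.023) / 61.8 = 0.07765 mg/L.
After input C: C = (61.8·0.07765 + 0.138·6.4) / 61.94 = 0.09174 mg/L.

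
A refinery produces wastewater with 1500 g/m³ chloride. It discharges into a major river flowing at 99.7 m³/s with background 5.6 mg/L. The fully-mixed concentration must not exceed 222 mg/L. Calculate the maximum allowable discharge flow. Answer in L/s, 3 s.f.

Mass balance at complete mixing: C_std·(Q_w + Q_r) = Q_w·C_e + Q_r·C_b.
Rearranging, Q_w = Q_r·(C_std − C_b)/(C_e − C_std) = 99.7·(222 − 5.6) / (1500 − 222) = 16.88 m³/s.
= 1.688e+04 L/s.

16900 L/s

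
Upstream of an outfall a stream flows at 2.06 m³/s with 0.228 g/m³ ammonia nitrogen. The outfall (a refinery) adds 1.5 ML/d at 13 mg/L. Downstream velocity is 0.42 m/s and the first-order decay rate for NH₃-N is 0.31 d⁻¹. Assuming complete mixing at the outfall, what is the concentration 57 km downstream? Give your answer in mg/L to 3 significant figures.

0.206 mg/L

1.5 ML/d = 0.01736 m³/s.
After complete mixing, C₀ = (0.01736·13 + 2.06·0.228) / 2.077 = 0.3347 mg/L.
Travel time t = 5.7e+04 m / 0.42 m/s = 1.357e+05 s = 1.571 d.
C = 0.3347·exp(−0.31·1.571) = 0.3347·0.6145 = 0.2057 mg/L.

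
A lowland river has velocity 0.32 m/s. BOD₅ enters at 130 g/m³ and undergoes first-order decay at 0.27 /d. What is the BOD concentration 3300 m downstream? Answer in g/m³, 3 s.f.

126 g/m³

Travel time t = 3300 m / 0.32 m/s = 3300/0.32 = 1.031e+04 s = 0.1194 d.
First-order decay: C = 130·exp(−0.27·0.1194) = 130·0.9683 = 125.9 g/m³.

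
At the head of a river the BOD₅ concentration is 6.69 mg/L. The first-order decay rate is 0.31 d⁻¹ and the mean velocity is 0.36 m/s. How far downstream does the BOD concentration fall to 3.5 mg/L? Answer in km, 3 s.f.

From C = C₀·e^(−kt), t = ln(C₀/C)/k = ln(6.69/3.5)/0.31 = 0.6479/0.31 = 2.09 d.
Distance = v·t = 0.36 m/s × 1.806e+05 s = 6.5e+04 m = 65 km.

65.0 km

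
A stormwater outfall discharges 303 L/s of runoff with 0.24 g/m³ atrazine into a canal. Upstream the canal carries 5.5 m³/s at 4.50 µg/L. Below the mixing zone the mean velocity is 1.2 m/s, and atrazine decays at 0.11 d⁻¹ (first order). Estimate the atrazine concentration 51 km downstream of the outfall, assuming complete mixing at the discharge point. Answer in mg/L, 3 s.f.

303 L/s = 0.303 m³/s.
4.50 µg/L = 0.0045 mg/L.
After complete mixing, C₀ = (0.303·0.24 + 5.5·0.0045) / 5.803 = 0.0168 mg/L.
Travel time t = 5.1e+04 m / 1.2 m/s = 4.25e+04 s = 0.4919 d.
C = 0.0168·exp(−0.11·0.4919) = 0.0168·0.9473 = 0.01591 mg/L.

0.0159 mg/L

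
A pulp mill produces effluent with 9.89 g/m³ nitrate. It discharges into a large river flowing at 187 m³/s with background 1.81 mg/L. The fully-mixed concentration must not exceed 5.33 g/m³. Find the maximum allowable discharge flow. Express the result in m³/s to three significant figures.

Mass balance at complete mixing: C_std·(Q_w + Q_r) = Q_w·C_e + Q_r·C_b.
Rearranging, Q_w = Q_r·(C_std − C_b)/(C_e − C_std) = 187·(5.33 − 1.81) / (9.89 − 5.33) = 144.4 m³/s.

144 m³/s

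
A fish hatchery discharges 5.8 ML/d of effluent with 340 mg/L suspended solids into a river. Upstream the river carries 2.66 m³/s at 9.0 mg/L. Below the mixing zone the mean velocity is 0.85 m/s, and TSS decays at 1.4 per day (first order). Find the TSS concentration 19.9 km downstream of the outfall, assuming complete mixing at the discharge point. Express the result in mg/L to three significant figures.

11.7 mg/L

5.8 ML/d = 0.06713 m³/s.
After complete mixing, C₀ = (0.06713·340 + 2.66·9) / 2.727 = 17.15 mg/L.
Travel time t = 1.99e+04 m / 0.85 m/s = 2.341e+04 s = 0.271 d.
C = 17.15·exp(−1.4·0.271) = 17.15·0.6843 = 11.73 mg/L.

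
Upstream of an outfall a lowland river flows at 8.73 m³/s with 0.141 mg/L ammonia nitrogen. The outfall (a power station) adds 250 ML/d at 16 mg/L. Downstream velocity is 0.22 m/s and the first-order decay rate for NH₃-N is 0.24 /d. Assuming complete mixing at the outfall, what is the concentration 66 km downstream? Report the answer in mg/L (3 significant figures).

250 ML/d = 2.894 m³/s.
After complete mixing, C₀ = (2.894·16 + 8.73·0.141) / 11.62 = 4.089 mg/L.
Travel time t = 6.6e+04 m / 0.22 m/s = 3e+05 s = 3.472 d.
C = 4.089·exp(−0.24·3.472) = 4.089·0.4346 = 1.777 mg/L.

1.78 mg/L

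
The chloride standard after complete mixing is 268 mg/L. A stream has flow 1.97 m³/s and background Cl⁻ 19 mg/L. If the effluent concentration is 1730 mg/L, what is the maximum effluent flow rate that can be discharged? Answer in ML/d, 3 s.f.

Mass balance at complete mixing: C_std·(Q_w + Q_r) = Q_w·C_e + Q_r·C_b.
Rearranging, Q_w = Q_r·(C_std − C_b)/(C_e − C_std) = 1.97·(268 − 19) / (1730 − 268) = 0.3355 m³/s.
= 28.99 ML/d.

29.0 ML/d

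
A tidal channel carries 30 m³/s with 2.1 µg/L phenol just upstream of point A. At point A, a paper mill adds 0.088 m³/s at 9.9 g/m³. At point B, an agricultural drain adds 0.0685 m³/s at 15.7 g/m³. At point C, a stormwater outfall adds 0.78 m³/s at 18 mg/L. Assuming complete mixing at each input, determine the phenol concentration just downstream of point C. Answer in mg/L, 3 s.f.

0.519 mg/L

2.1 µg/L = 0.0021 mg/L.
After input A: C = (30·0.0021 + 0.088·9.9) / 30.09 = 0.03105 mg/L.
After input B: C = (30.09·0.03105 + 0.0685·15.7) / 30.16 = 0.06664 mg/L.
After input C: C = (30.16·0.06664 + 0.78·18) / 30.94 = 0.5188 mg/L.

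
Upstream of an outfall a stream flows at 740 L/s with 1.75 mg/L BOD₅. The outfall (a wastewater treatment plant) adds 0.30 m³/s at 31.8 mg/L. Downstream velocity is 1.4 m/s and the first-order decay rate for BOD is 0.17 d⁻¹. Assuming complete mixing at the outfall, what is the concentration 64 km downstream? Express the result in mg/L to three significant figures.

740 L/s = 0.74 m³/s.
After complete mixing, C₀ = (0.3·31.8 + 0.74·1.75) / 1.04 = 10.42 mg/L.
Travel time t = 6.4e+04 m / 1.4 m/s = 4.571e+04 s = 0.5291 d.
C = 10.42·exp(−0.17·0.5291) = 10.42·0.914 = 9.522 mg/L.

9.52 mg/L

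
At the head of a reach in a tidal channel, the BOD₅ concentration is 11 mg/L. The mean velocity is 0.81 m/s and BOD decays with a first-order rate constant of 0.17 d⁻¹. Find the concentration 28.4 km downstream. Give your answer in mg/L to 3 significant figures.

Travel time t = 28.4 km / 0.81 m/s = 2.84e+04/0.81 = 3.506e+04 s = 0.4058 d.
First-order decay: C = 11·exp(−0.17·0.4058) = 11·0.9333 = 10.27 mg/L.

10.3 mg/L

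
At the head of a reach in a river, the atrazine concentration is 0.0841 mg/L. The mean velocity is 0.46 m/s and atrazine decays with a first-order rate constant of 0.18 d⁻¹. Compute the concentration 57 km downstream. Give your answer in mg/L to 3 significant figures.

Travel time t = 57 km / 0.46 m/s = 5.7e+04/0.46 = 1.239e+05 s = 1.434 d.
First-order decay: C = 0.0841·exp(−0.18·1.434) = 0.0841·0.7725 = 0.06497 mg/L.

0.0650 mg/L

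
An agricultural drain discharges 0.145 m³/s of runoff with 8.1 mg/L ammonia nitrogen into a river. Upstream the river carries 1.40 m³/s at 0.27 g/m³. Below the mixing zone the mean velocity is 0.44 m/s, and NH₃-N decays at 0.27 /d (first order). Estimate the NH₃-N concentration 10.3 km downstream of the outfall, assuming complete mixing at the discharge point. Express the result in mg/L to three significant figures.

After complete mixing, C₀ = (0.145·8.1 + 1.4·0.27) / 1.545 = 1.005 mg/L.
Travel time t = 1.03e+04 m / 0.44 m/s = 2.341e+04 s = 0.2709 d.
C = 1.005·exp(−0.27·0.2709) = 1.005·0.9295 = 0.934 mg/L.

0.934 mg/L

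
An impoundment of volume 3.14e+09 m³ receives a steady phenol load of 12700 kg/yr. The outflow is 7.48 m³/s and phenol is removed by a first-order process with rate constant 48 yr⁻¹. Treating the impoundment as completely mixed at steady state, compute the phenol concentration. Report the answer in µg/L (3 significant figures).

0.0841 µg/L

Outflow Q = 7.48 m³/s × 3.156e+07 s/yr = 2.361e+08 m³/yr.
Steady-state CSTR mass balance: W = Q·C + k·V·C, so C = W/(Q + kV).
Q + kV = 2.361e+08 + 48·3.14e+09 = 1.51e+11 m³/yr.
C = 12700/1.51e+11 = 8.413e-08 kg/m³ = 8.413e-05 mg/L = 0.08413 µg/L.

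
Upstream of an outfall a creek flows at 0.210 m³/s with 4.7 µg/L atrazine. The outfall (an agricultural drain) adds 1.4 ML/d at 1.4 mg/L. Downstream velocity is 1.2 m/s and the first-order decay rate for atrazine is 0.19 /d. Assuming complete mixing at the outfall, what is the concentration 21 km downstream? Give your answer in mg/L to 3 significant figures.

1.4 ML/d = 0.0162 m³/s.
4.7 µg/L = 0.0047 mg/L.
After complete mixing, C₀ = (0.0162·1.4 + 0.21·0.0047) / 0.2262 = 0.1046 mg/L.
Travel time t = 2.1e+04 m / 1.2 m/s = 1.75e+04 s = 0.2025 d.
C = 0.1046·exp(−0.19·0.2025) = 0.1046·0.9622 = 0.1007 mg/L.

0.101 mg/L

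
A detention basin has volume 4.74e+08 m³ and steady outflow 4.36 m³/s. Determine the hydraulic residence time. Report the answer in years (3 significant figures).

3.44 yr

Q = 4.36 m³/s × 3.156e+07 s/yr = 1.376e+08 m³/yr.
Hydraulic residence time τ = V/Q = 4.74e+08/1.376e+08 = 3.445 yr.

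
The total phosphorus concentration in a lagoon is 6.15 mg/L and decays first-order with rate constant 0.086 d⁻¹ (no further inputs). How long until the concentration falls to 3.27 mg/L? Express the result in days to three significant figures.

7.34 d

t = ln(C₀/C)/k = ln(6.15/3.27)/0.086 = 0.6317/0.086 = 7.345 d.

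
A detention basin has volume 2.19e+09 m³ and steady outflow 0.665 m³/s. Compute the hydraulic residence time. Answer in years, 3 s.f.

104 yr

Q = 0.665 m³/s × 3.156e+07 s/yr = 2.099e+07 m³/yr.
Hydraulic residence time τ = V/Q = 2.19e+09/2.099e+07 = 104.4 yr.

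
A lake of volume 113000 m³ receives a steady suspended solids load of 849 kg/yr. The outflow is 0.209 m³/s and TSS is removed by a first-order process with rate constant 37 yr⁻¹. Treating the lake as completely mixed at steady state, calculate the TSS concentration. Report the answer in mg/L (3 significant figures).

0.0788 mg/L

Outflow Q = 0.209 m³/s × 3.156e+07 s/yr = 6.596e+06 m³/yr.
Steady-state CSTR mass balance: W = Q·C + k·V·C, so C = W/(Q + kV).
Q + kV = 6.596e+06 + 37·113000 = 1.078e+07 m³/yr.
C = 849/1.078e+07 = 7.878e-05 kg/m³ = 0.07878 mg/L.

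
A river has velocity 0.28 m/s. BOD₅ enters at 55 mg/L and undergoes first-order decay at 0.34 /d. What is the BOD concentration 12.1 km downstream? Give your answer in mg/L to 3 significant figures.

46.4 mg/L

Travel time t = 12.1 km / 0.28 m/s = 1.21e+04/0.28 = 4.321e+04 s = 0.5002 d.
First-order decay: C = 55·exp(−0.34·0.5002) = 55·0.8436 = 46.4 mg/L.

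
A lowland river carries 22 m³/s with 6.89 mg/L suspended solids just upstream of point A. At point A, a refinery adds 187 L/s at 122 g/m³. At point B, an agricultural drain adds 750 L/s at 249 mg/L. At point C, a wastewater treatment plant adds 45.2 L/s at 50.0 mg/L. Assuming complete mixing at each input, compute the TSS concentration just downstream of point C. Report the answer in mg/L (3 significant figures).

187 L/s = 0.187 m³/s.
After input A: C = (22·6.89 + 0.187·122) / 22.19 = 7.86 mg/L.
750 L/s = 0.75 m³/s.
After input B: C = (22.19·7.86 + 0.75·249) / 22.94 = 15.75 mg/L.
45.2 L/s = 0.0452 m³/s.
After input C: C = (22.94·15.75 + 0.0452·50) / 22.98 = 15.81 mg/L.

15.8 mg/L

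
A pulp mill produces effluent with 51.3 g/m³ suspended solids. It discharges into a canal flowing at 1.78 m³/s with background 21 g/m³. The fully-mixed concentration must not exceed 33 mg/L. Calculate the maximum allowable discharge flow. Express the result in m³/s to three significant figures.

1.17 m³/s

Mass balance at complete mixing: C_std·(Q_w + Q_r) = Q_w·C_e + Q_r·C_b.
Rearranging, Q_w = Q_r·(C_std − C_b)/(C_e − C_std) = 1.78·(33 − 21) / (51.3 − 33) = 1.167 m³/s.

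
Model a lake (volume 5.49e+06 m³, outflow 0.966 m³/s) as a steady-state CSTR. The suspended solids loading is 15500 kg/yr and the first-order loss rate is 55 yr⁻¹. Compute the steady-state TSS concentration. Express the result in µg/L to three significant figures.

Outflow Q = 0.966 m³/s × 3.156e+07 s/yr = 3.048e+07 m³/yr.
Steady-state CSTR mass balance: W = Q·C + k·V·C, so C = W/(Q + kV).
Q + kV = 3.048e+07 + 55·5.49e+06 = 3.324e+08 m³/yr.
C = 15500/3.324e+08 = 4.663e-05 kg/m³ = 0.04663 mg/L = 46.63 µg/L.

46.6 µg/L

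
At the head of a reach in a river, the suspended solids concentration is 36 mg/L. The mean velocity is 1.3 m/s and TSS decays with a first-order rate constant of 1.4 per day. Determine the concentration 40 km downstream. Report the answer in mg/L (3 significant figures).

21.9 mg/L

Travel time t = 40 km / 1.3 m/s = 4e+04/1.3 = 3.077e+04 s = 0.3561 d.
First-order decay: C = 36·exp(−1.4·0.3561) = 36·0.6074 = 21.87 mg/L.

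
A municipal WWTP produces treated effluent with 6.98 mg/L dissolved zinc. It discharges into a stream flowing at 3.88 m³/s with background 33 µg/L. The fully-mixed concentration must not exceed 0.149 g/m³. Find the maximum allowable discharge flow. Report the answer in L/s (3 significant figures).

65.9 L/s

33 µg/L = 0.033 mg/L.
Mass balance at complete mixing: C_std·(Q_w + Q_r) = Q_w·C_e + Q_r·C_b.
Rearranging, Q_w = Q_r·(C_std − C_b)/(C_e − C_std) = 3.88·(0.149 − 0.033) / (6.98 − 0.149) = 0.06589 m³/s.
= 65.89 L/s.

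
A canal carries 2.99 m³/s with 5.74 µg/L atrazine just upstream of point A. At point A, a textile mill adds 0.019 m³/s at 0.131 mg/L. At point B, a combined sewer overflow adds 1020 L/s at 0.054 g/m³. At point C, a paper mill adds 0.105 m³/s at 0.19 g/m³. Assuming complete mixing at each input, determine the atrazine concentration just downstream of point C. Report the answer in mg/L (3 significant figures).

0.0229 mg/L

5.74 µg/L = 0.00574 mg/L.
After input A: C = (2.99·0.00574 + 0.019·0.131) / 3.009 = 0.006531 mg/L.
1020 L/s = 1.02 m³/s.
After input B: C = (3.009·0.006531 + 1.02·0.054) / 4.029 = 0.01855 mg/L.
After input C: C = (4.029·0.01855 + 0.105·0.19) / 4.134 = 0.0229 mg/L.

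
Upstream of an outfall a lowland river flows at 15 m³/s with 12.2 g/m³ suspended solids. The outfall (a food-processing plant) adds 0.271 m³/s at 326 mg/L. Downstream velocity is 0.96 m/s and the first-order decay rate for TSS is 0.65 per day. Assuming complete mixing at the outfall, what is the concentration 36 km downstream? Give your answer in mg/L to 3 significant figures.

13.4 mg/L

After complete mixing, C₀ = (0.271·326 + 15·12.2) / 15.27 = 17.77 mg/L.
Travel time t = 3.6e+04 m / 0.96 m/s = 3.75e+04 s = 0.434 d.
C = 17.77·exp(−0.65·0.434) = 17.77·0.7542 = 13.4 mg/L.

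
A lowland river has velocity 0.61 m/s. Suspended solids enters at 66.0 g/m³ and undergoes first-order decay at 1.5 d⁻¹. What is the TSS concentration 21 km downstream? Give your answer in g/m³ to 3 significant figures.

36.3 g/m³

Travel time t = 21 km / 0.61 m/s = 2.1e+04/0.61 = 3.443e+04 s = 0.3985 d.
First-order decay: C = 66.0·exp(−1.5·0.3985) = 66.0·0.5501 = 36.31 g/m³.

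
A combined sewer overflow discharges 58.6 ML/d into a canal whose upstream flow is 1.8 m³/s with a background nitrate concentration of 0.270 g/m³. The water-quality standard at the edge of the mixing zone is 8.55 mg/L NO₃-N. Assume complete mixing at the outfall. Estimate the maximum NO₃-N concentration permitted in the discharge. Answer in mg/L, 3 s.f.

30.5 mg/L

58.6 ML/d = 0.6782 m³/s.
Mass balance: 8.55·2.478 = 0.6782·Cₑ + 1.8·0.27.
Cₑ = (21.19 − 0.486) / 0.6782 = 30.52 mg/L.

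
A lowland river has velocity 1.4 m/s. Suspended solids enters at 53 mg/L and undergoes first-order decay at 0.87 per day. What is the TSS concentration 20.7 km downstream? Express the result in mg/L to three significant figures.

45.7 mg/L

Travel time t = 20.7 km / 1.4 m/s = 2.07e+04/1.4 = 1.479e+04 s = 0.1711 d.
First-order decay: C = 53·exp(−0.87·0.1711) = 53·0.8617 = 45.67 mg/L.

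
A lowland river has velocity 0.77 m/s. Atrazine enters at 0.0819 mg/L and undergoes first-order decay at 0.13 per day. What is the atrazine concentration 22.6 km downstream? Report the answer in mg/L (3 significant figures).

0.0784 mg/L

Travel time t = 22.6 km / 0.77 m/s = 2.26e+04/0.77 = 2.935e+04 s = 0.3397 d.
First-order decay: C = 0.0819·exp(−0.13·0.3397) = 0.0819·0.9568 = 0.07836 mg/L.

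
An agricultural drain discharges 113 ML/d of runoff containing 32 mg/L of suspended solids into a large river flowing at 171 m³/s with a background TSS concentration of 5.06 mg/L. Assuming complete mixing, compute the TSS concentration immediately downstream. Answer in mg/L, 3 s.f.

5.26 mg/L

113 ML/d = 1.308 m³/s.
Conservation of mass across the mixing zone: C = (1.308·32 + 171·5.06) / (1.308 + 171) = 907.1/172.3 = 5.264 mg/L.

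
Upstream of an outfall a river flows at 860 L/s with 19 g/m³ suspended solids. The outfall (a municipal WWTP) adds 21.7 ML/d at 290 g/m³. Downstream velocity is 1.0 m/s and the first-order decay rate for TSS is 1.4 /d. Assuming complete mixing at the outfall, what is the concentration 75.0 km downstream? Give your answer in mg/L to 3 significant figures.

21.7 ML/d = 0.2512 m³/s.
860 L/s = 0.86 m³/s.
After complete mixing, C₀ = (0.2512·290 + 0.86·19) / 1.111 = 80.25 mg/L.
Travel time t = 7.5e+04 m / 1.0 m/s = 7.5e+04 s = 0.8681 d.
C = 80.25·exp(−1.4·0.8681) = 80.25·0.2966 = 23.81 mg/L.

23.8 mg/L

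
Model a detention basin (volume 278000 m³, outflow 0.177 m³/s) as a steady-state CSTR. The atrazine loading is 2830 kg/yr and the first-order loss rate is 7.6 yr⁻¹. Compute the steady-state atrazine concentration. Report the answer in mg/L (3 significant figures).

Outflow Q = 0.177 m³/s × 3.156e+07 s/yr = 5.586e+06 m³/yr.
Steady-state CSTR mass balance: W = Q·C + k·V·C, so C = W/(Q + kV).
Q + kV = 5.586e+06 + 7.6·278000 = 7.698e+06 m³/yr.
C = 2830/7.698e+06 = 0.0003676 kg/m³ = 0.3676 mg/L.

0.368 mg/L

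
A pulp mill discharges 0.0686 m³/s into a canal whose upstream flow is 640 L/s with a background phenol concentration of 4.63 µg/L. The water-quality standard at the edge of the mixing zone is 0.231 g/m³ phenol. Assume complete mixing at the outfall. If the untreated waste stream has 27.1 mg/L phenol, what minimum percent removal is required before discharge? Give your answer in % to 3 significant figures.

91.4 %

640 L/s = 0.64 m³/s.
4.63 µg/L = 0.00463 mg/L.
Mass balance: 0.231·0.7086 = 0.0686·Cₑ + 0.64·0.00463.
Cₑ = (0.1637 − 0.002963) / 0.0686 = 2.343 mg/L.
Required removal = 1 − 2.343/27.1 = 91.35 %.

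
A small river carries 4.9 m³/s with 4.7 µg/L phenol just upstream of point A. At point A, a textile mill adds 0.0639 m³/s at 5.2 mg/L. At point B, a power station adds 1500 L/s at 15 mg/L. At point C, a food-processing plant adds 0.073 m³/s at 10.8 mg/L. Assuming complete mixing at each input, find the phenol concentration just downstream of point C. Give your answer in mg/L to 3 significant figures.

3.62 mg/L

4.7 µg/L = 0.0047 mg/L.
After input A: C = (4.9·0.0047 + 0.0639·5.2) / 4.964 = 0.07158 mg/L.
1500 L/s = 1.5 m³/s.
After input B: C = (4.964·0.07158 + 1.5·15) / 6.464 = 3.536 mg/L.
After input C: C = (6.464·3.536 + 0.073·10.8) / 6.537 = 3.617 mg/L.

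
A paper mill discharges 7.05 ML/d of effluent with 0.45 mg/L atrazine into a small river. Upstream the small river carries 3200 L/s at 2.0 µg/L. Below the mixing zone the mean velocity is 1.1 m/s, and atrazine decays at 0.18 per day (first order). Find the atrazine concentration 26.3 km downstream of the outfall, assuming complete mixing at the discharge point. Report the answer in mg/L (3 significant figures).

0.0125 mg/L

7.05 ML/d = 0.0816 m³/s.
3200 L/s = 3.2 m³/s.
2.0 µg/L = 0.002 mg/L.
After complete mixing, C₀ = (0.0816·0.45 + 3.2·0.002) / 3.282 = 0.01314 mg/L.
Travel time t = 2.63e+04 m / 1.1 m/s = 2.391e+04 s = 0.2767 d.
C = 0.01314·exp(−0.18·0.2767) = 0.01314·0.9514 = 0.0125 mg/L.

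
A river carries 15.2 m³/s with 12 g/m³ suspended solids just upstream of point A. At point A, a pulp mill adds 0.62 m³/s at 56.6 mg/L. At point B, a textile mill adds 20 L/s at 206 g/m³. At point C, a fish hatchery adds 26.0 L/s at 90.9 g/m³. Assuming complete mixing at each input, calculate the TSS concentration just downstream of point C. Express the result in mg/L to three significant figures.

14.1 mg/L

After input A: C = (15.2·12 + 0.62·56.6) / 15.82 = 13.75 mg/L.
20 L/s = 0.02 m³/s.
After input B: C = (15.82·13.75 + 0.02·206) / 15.84 = 13.99 mg/L.
26.0 L/s = 0.026 m³/s.
After input C: C = (15.84·13.99 + 0.026·90.9) / 15.87 = 14.12 mg/L.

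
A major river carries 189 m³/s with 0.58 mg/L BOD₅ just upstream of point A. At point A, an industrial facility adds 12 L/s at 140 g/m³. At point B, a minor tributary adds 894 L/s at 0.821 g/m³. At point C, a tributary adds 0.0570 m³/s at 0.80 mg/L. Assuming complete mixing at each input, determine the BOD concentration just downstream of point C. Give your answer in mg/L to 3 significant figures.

12 L/s = 0.012 m³/s.
After input A: C = (189·0.58 + 0.012·140) / 189 = 0.5889 mg/L.
894 L/s = 0.894 m³/s.
After input B: C = (189·0.5889 + 0.894·0.821) / 189.9 = 0.5899 mg/L.
After input C: C = (189.9·0.5899 + 0.057·0.8) / 190 = 0.59 mg/L.

0.590 mg/L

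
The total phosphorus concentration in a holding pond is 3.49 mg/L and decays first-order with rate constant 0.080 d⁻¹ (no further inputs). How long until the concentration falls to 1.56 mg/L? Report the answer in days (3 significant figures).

10.1 d

t = ln(C₀/C)/k = ln(3.49/1.56)/0.080 = 0.8052/0.080 = 10.07 d.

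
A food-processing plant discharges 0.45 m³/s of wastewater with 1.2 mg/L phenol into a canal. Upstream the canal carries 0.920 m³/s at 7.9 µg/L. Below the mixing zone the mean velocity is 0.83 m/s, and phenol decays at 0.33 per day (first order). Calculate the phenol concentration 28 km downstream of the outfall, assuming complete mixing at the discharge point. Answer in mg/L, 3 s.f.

7.9 µg/L = 0.0079 mg/L.
After complete mixing, C₀ = (0.45·1.2 + 0.92·0.0079) / 1.37 = 0.3995 mg/L.
Travel time t = 2.8e+04 m / 0.83 m/s = 3.373e+04 s = 0.3905 d.
C = 0.3995·exp(−0.33·0.3905) = 0.3995·0.8791 = 0.3512 mg/L.

0.351 mg/L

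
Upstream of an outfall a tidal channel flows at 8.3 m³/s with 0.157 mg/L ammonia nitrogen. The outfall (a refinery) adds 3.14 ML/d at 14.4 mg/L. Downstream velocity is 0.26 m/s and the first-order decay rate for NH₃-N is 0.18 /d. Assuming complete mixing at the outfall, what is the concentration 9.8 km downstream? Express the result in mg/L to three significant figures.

3.14 ML/d = 0.03634 m³/s.
After complete mixing, C₀ = (0.03634·14.4 + 8.3·0.157) / 8.336 = 0.2191 mg/L.
Travel time t = 9800 m / 0.26 m/s = 3.769e+04 s = 0.4363 d.
C = 0.2191·exp(−0.18·0.4363) = 0.2191·0.9245 = 0.2025 mg/L.

0.203 mg/L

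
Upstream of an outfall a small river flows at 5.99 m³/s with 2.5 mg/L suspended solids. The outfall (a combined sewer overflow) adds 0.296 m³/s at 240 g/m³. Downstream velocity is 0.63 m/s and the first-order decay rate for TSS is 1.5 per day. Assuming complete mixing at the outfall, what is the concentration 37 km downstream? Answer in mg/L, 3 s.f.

4.94 mg/L

After complete mixing, C₀ = (0.296·240 + 5.99·2.5) / 6.286 = 13.68 mg/L.
Travel time t = 3.7e+04 m / 0.63 m/s = 5.873e+04 s = 0.6797 d.
C = 13.68·exp(−1.5·0.6797) = 13.68·0.3607 = 4.936 mg/L.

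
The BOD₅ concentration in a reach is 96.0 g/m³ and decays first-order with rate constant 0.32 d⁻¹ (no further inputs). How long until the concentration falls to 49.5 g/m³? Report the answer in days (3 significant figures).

2.07 d

t = ln(C₀/C)/k = ln(96.0/49.5)/0.32 = 0.6624/0.32 = 2.07 d.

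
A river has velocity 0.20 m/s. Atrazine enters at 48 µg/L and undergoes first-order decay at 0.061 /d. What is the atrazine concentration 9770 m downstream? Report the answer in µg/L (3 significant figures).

Travel time t = 9770 m / 0.20 m/s = 9770/0.20 = 4.885e+04 s = 0.5654 d.
First-order decay: C = 48·exp(−0.061·0.5654) = 48·0.9661 = 46.37 µg/L.

46.4 µg/L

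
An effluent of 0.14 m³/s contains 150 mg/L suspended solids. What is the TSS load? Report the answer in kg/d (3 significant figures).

Mass flux = Q·C = 0.14 m³/s × 150 g/m³ = 21 g/s.
= 21 g/s × 86.4 = 1814 kg/d.

1810 kg/d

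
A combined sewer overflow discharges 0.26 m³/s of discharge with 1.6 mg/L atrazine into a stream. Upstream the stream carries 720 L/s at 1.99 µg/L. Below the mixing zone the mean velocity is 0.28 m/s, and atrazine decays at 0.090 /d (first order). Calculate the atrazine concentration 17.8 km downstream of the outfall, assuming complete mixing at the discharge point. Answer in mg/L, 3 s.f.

720 L/s = 0.72 m³/s.
1.99 µg/L = 0.00199 mg/L.
After complete mixing, C₀ = (0.26·1.6 + 0.72·0.00199) / 0.98 = 0.426 mg/L.
Travel time t = 1.78e+04 m / 0.28 m/s = 6.357e+04 s = 0.7358 d.
C = 0.426·exp(−0.090·0.7358) = 0.426·0.9359 = 0.3987 mg/L.

0.399 mg/L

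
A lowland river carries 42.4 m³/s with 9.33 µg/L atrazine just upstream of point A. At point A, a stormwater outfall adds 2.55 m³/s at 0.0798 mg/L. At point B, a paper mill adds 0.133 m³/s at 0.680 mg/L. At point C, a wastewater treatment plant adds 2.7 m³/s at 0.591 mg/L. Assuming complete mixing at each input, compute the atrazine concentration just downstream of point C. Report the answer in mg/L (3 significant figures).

0.0478 mg/L

9.33 µg/L = 0.00933 mg/L.
After input A: C = (42.4·0.00933 + 2.55·0.0798) / 44.95 = 0.01333 mg/L.
After input B: C = (44.95·0.01333 + 0.133·0.68) / 45.08 = 0.01529 mg/L.
After input C: C = (45.08·0.01529 + 2.7·0.591) / 47.78 = 0.04783 mg/L.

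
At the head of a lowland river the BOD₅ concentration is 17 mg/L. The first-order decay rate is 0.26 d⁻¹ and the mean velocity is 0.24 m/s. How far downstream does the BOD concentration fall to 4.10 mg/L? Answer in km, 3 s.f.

From C = C₀·e^(−kt), t = ln(C₀/C)/k = ln(17/4.10)/0.26 = 1.422/0.26 = 5.47 d.
Distance = v·t = 0.24 m/s × 4.726e+05 s = 1.134e+05 m = 113.4 km.

113 km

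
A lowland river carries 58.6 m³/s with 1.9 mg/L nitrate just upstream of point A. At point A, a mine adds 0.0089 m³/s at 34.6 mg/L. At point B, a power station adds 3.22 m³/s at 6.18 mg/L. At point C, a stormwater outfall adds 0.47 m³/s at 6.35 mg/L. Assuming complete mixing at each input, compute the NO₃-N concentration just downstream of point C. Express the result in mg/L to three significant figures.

2.16 mg/L

After input A: C = (58.6·1.9 + 0.0089·34.6) / 58.61 = 1.905 mg/L.
After input B: C = (58.61·1.905 + 3.22·6.18) / 61.83 = 2.128 mg/L.
After input C: C = (61.83·2.128 + 0.47·6.35) / 62.3 = 2.159 mg/L.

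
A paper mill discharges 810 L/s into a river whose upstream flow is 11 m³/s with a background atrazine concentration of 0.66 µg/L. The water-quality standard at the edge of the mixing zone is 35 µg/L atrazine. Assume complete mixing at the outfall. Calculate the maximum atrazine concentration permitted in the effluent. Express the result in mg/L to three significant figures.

810 L/s = 0.81 m³/s.
0.66 µg/L = 0.00066 mg/L.
35 µg/L = 0.035 mg/L.
Mass balance: 0.035·11.81 = 0.81·Cₑ + 11·0.00066.
Cₑ = (0.4134 − 0.00726) / 0.81 = 0.5013 mg/L.

0.501 mg/L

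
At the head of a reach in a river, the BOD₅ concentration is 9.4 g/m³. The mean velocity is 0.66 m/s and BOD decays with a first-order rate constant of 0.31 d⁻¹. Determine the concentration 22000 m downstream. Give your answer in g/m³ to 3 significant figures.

Travel time t = 22000 m / 0.66 m/s = 2.2e+04/0.66 = 3.333e+04 s = 0.3858 d.
First-order decay: C = 9.4·exp(−0.31·0.3858) = 9.4·0.8873 = 8.34 g/m³.

8.34 g/m³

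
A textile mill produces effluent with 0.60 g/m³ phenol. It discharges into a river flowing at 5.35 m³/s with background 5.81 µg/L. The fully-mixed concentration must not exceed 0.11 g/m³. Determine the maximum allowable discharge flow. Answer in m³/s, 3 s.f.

5.81 µg/L = 0.00581 mg/L.
Mass balance at complete mixing: C_std·(Q_w + Q_r) = Q_w·C_e + Q_r·C_b.
Rearranging, Q_w = Q_r·(C_std − C_b)/(C_e − C_std) = 5.35·(0.11 − 0.00581) / (0.6 − 0.11) = 1.138 m³/s.

1.14 m³/s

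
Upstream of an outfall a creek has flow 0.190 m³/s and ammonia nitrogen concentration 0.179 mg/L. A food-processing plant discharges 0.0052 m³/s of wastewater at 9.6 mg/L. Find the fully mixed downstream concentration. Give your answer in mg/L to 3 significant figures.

Conservation of mass across the mixing zone: C = (0.0052·9.6 + 0.19·0.179) / (0.0052 + 0.19) = 0.08393/0.1952 = 0.43 mg/L.

0.430 mg/L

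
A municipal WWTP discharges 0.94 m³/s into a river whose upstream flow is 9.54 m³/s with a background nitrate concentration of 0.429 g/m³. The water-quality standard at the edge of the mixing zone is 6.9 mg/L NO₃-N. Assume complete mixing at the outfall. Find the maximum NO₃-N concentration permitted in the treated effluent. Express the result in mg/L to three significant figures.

Mass balance: 6.9·10.48 = 0.94·Cₑ + 9.54·0.429.
Cₑ = (72.31 − 4.093) / 0.94 = 72.57 mg/L.

72.6 mg/L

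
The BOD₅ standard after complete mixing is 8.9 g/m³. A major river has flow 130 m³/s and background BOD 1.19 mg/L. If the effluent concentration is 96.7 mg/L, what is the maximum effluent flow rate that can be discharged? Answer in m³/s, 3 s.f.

11.4 m³/s

Mass balance at complete mixing: C_std·(Q_w + Q_r) = Q_w·C_e + Q_r·C_b.
Rearranging, Q_w = Q_r·(C_std − C_b)/(C_e − C_std) = 130·(8.9 − 1.19) / (96.7 − 8.9) = 11.42 m³/s.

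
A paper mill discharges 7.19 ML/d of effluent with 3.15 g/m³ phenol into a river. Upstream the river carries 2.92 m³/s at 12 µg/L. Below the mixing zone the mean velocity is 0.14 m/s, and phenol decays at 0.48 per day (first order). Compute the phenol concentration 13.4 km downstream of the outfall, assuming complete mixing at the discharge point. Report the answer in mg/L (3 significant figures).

7.19 ML/d = 0.08322 m³/s.
12 µg/L = 0.012 mg/L.
After complete mixing, C₀ = (0.08322·3.15 + 2.92·0.012) / 3.003 = 0.09895 mg/L.
Travel time t = 1.34e+04 m / 0.14 m/s = 9.571e+04 s = 1.108 d.
C = 0.09895·exp(−0.48·1.108) = 0.09895·0.5876 = 0.05814 mg/L.

0.0581 mg/L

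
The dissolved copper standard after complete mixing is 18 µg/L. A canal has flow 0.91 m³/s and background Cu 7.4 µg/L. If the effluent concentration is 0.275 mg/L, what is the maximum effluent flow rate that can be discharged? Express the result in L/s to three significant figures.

7.4 µg/L = 0.0074 mg/L.
18 µg/L = 0.018 mg/L.
Mass balance at complete mixing: C_std·(Q_w + Q_r) = Q_w·C_e + Q_r·C_b.
Rearranging, Q_w = Q_r·(C_std − C_b)/(C_e − C_std) = 0.91·(0.018 − 0.0074) / (0.275 − 0.018) = 0.03753 m³/s.
= 37.53 L/s.

37.5 L/s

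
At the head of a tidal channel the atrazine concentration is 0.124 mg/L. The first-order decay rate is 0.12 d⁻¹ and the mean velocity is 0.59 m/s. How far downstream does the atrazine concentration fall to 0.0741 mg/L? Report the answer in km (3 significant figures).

From C = C₀·e^(−kt), t = ln(C₀/C)/k = ln(0.124/0.0741)/0.12 = 0.5149/0.12 = 4.291 d.
Distance = v·t = 0.59 m/s × 3.707e+05 s = 2.187e+05 m = 218.7 km.

219 km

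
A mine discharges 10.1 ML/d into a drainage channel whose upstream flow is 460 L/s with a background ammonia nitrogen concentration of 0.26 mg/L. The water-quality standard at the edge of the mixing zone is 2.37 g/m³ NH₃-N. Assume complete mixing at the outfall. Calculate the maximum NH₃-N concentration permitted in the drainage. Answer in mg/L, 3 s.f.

10.7 mg/L

10.1 ML/d = 0.1169 m³/s.
460 L/s = 0.46 m³/s.
Mass balance: 2.37·0.5769 = 0.1169·Cₑ + 0.46·0.26.
Cₑ = (1.367 − 0.1196) / 0.1169 = 10.67 mg/L.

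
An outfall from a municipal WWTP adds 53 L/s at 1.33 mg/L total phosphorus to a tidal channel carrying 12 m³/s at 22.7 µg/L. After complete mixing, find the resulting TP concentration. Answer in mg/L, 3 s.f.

0.0284 mg/L

53 L/s = 0.053 m³/s.
22.7 µg/L = 0.0227 mg/L.
Flow-weighted mixing gives C = (0.053·1.33 + 12·0.0227) / (0.053 + 12) = 0.3429/12.05 = 0.02845 mg/L.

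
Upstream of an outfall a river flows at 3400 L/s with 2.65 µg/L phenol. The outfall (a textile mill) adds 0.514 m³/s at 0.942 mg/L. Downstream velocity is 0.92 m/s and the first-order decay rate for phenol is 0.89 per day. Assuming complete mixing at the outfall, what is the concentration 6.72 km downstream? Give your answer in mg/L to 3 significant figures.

0.117 mg/L

3400 L/s = 3.4 m³/s.
2.65 µg/L = 0.00265 mg/L.
After complete mixing, C₀ = (0.514·0.942 + 3.4·0.00265) / 3.914 = 0.126 mg/L.
Travel time t = 6720 m / 0.92 m/s = 7304 s = 0.08454 d.
C = 0.126·exp(−0.89·0.08454) = 0.126·0.9275 = 0.1169 mg/L.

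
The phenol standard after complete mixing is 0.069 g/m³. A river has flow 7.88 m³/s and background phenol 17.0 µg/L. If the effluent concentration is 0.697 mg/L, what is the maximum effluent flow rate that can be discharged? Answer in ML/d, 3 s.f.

17.0 µg/L = 0.017 mg/L.
Mass balance at complete mixing: C_std·(Q_w + Q_r) = Q_w·C_e + Q_r·C_b.
Rearranging, Q_w = Q_r·(C_std − C_b)/(C_e − C_std) = 7.88·(0.069 − 0.017) / (0.697 − 0.069) = 0.6525 m³/s.
= 56.37 ML/d.

56.4 ML/d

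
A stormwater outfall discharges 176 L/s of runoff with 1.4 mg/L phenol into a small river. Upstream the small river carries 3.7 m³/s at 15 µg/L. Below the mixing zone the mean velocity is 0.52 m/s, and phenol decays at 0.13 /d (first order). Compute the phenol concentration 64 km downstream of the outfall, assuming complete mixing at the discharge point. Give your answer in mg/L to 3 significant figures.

176 L/s = 0.176 m³/s.
15 µg/L = 0.015 mg/L.
After complete mixing, C₀ = (0.176·1.4 + 3.7·0.015) / 3.876 = 0.07789 mg/L.
Travel time t = 6.4e+04 m / 0.52 m/s = 1.231e+05 s = 1.425 d.
C = 0.07789·exp(−0.13·1.425) = 0.07789·0.831 = 0.06472 mg/L.

0.0647 mg/L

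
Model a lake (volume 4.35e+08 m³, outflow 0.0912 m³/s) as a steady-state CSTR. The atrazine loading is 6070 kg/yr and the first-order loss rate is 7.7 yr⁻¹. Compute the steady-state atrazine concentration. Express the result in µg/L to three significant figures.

1.81 µg/L

Outflow Q = 0.0912 m³/s × 3.156e+07 s/yr = 2.878e+06 m³/yr.
Steady-state CSTR mass balance: W = Q·C + k·V·C, so C = W/(Q + kV).
Q + kV = 2.878e+06 + 7.7·4.35e+08 = 3.352e+09 m³/yr.
C = 6070/3.352e+09 = 1.811e-06 kg/m³ = 0.001811 mg/L = 1.811 µg/L.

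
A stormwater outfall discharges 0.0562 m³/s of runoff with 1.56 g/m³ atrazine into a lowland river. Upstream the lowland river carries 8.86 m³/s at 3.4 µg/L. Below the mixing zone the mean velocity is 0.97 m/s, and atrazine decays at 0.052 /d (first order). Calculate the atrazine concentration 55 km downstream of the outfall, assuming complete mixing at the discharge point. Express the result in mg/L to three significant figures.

0.0128 mg/L

3.4 µg/L = 0.0034 mg/L.
After complete mixing, C₀ = (0.0562·1.56 + 8.86·0.0034) / 8.916 = 0.01321 mg/L.
Travel time t = 5.5e+04 m / 0.97 m/s = 5.67e+04 s = 0.6563 d.
C = 0.01321·exp(−0.052·0.6563) = 0.01321·0.9665 = 0.01277 mg/L.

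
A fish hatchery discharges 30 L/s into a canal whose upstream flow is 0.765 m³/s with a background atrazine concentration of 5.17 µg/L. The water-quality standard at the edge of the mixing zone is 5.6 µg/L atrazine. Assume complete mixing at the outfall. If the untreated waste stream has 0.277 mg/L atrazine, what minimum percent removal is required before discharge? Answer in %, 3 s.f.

30 L/s = 0.03 m³/s.
5.17 µg/L = 0.00517 mg/L.
5.6 µg/L = 0.0056 mg/L.
Mass balance: 0.0056·0.795 = 0.03·Cₑ + 0.765·0.00517.
Cₑ = (0.004452 − 0.003955) / 0.03 = 0.01657 mg/L.
Required removal = 1 − 0.01657/0.277 = 94.02 %.

94.0 %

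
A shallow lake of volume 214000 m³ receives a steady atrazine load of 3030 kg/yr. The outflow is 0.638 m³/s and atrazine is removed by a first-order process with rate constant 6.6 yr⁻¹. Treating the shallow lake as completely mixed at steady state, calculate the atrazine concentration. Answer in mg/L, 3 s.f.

0.141 mg/L

Outflow Q = 0.638 m³/s × 3.156e+07 s/yr = 2.013e+07 m³/yr.
Steady-state CSTR mass balance: W = Q·C + k·V·C, so C = W/(Q + kV).
Q + kV = 2.013e+07 + 6.6·214000 = 2.155e+07 m³/yr.
C = 3030/2.155e+07 = 0.0001406 kg/m³ = 0.1406 mg/L.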